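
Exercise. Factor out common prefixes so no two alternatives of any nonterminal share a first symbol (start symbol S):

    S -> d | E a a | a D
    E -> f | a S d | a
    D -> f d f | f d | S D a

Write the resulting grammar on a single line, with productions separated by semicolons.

S -> d | E a a | a D; E -> f | a E'; D -> S D a | f d D'; E' -> S d | ε; D' -> f | ε

E has alternatives sharing prefix 'a': factor to E → a E' with E' → S d | ε.
D has alternatives sharing prefix 'f d': factor to D → f d D' with D' → f | ε.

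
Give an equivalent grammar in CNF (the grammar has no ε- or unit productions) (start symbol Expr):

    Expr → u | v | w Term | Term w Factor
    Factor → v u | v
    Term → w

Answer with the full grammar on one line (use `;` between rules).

Expr → u | v | X1 Term | Term Y1; Factor → X2 X3 | v; Term → w; X1 → w; X2 → v; X3 → u; Y1 → X1 Factor

Introduce a nonterminal for each terminal appearing in a rule of length ≥ 2: X1 → w, X2 → v, X3 → u.
Binarize each right-hand side of length ≥ 3 by chaining fresh nonterminals (Y1, Y2, …): affected rules were Expr → Term X1 Factor.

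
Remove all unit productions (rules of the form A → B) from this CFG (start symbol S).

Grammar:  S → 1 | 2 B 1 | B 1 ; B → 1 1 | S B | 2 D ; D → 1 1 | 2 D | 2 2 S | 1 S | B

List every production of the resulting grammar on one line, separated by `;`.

S → 1 | 2 B 1 | B 1; B → 1 1 | S B | 2 D; D → 1 1 | S B | 2 D | 2 2 S | 1 S

Unit pairs: D ⇒* {B}.
For each unit pair (A, B), copy every non-unit production of B to A, then drop all unit productions.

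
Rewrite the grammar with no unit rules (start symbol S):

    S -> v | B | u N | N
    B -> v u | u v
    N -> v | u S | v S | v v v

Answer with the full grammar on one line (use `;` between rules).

S -> v u | u v | v | u N | u S | v S | v v v; B -> v u | u v; N -> v | u S | v S | v v v

Unit pairs: S ⇒* {B, N}.
Replace each nonterminal's rules with the union of the non-unit rules of every nonterminal it unit-derives.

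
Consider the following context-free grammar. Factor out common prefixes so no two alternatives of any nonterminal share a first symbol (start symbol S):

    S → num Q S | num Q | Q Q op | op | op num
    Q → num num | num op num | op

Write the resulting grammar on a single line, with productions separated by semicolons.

S → Q Q op | num Q S' | op S''; Q → op | num Q'; S' → S | eps; S'' → eps | num; Q' → num | op num

S has alternatives sharing prefix 'num Q': factor to S → num Q S' with S' → S | ε.
S has alternatives sharing prefix 'op': factor to S → op S'' with S'' → ε | num.
Q has alternatives sharing prefix 'num': factor to Q → num Q' with Q' → num | op num.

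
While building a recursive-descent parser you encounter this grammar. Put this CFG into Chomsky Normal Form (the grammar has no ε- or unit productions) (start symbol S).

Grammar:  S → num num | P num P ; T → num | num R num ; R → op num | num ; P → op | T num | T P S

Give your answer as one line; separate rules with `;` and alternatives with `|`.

Introduce a nonterminal for each terminal appearing in a rule of length ≥ 2: X1 → num, X2 → op.
Binarize each right-hand side of length ≥ 3 by chaining fresh nonterminals (Y1, Y2, …): affected rules were S → P X1 P; T → X1 R X1; P → T P S.

S → X1 X1 | P Y1; T → num | X1 Y2; R → X2 X1 | num; P → op | T X1 | T Y3; X1 → num; X2 → op; Y1 → X1 P; Y2 → R X1; Y3 → P S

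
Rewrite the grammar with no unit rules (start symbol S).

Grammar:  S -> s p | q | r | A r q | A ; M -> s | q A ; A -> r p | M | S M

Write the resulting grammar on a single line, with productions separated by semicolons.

S -> s p | q | r | A r q | r p | S M | s | q A; M -> s | q A; A -> r p | S M | s | q A

Unit pairs: A ⇒* {M}; S ⇒* {A, M}.
Replace each nonterminal's rules with the union of the non-unit rules of every nonterminal it unit-derives.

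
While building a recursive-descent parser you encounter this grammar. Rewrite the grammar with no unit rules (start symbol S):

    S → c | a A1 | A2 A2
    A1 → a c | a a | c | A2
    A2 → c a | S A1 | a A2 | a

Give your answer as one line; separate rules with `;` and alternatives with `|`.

S → c | a A1 | A2 A2; A1 → c a | S A1 | a A2 | a | a c | a a | c; A2 → c a | S A1 | a A2 | a

Unit pairs: A1 ⇒* {A2}.
For each unit pair (A, B), copy every non-unit production of B to A, then drop all unit productions.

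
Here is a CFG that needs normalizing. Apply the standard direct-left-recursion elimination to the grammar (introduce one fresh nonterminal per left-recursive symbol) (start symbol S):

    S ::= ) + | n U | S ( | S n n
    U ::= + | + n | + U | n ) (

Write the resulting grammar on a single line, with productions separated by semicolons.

S ::= ) + S' | n U S'; U ::= + | + n | + U | n ) (; S' ::= ( S' | n n S' | ε

Directly left-recursive nonterminal: S.
For S: α = {(, n n}, β = {) +, n U}. Rewrite as S → β S' and S' → α S' | ε.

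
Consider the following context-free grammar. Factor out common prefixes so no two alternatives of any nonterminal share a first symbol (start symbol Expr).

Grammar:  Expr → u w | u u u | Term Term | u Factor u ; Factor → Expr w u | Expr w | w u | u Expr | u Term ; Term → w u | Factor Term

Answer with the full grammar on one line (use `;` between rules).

Expr → Term Term | u Expr1; Factor → w u | Expr w Factor1 | u Factor2; Term → w u | Factor Term; Expr1 → w | u u | Factor u; Factor1 → u | ε; Factor2 → Expr | Term

Expr has alternatives sharing prefix 'u': factor to Expr → u Expr1 with Expr1 → w | u u | Factor u.
Factor has alternatives sharing prefix 'Expr w': factor to Factor → Expr w Factor1 with Factor1 → u | ε.
Factor has alternatives sharing prefix 'u': factor to Factor → u Factor2 with Factor2 → Expr | Term.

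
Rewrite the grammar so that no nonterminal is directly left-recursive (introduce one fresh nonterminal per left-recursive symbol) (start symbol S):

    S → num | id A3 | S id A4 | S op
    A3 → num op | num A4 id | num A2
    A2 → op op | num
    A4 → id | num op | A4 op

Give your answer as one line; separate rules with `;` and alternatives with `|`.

S → num S' | id A3 S'; A3 → num op | num A4 id | num A2; A2 → op op | num; A4 → id A4' | num op A4'; S' → id A4 S' | op S' | ε; A4' → op A4' | ε

Left recursion appears on S, A4.
For S: α = {id A4, op}, β = {num, id A3}. Rewrite as S → β S' and S' → α S' | ε.
For A4: α = {op}, β = {id, num op}. Rewrite as A4 → β A4' and A4' → α A4' | ε.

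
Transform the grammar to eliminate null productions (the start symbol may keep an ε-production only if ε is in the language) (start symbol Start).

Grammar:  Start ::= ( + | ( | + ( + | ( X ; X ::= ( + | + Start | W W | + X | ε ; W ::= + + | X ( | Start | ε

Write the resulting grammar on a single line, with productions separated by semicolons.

Start ::= ( + | ( | + ( + | ( X; X ::= ( + | + Start | W W | W | + X | +; W ::= + + | X ( | ( | Start

The nullable symbols are {W, X}.
ε ∉ L(G), so no ε-production is kept.
Expand every rule over subsets of its nullable positions: X → W W gives W W | W. X → + X gives + X | +. W → X ( gives X ( | (.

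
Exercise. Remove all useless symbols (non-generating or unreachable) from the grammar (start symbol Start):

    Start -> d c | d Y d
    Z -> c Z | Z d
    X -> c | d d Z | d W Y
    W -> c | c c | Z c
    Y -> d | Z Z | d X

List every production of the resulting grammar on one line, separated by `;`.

Start -> d c | d Y d; X -> c | d W Y; W -> c | c c; Y -> d | d X

Generating nonterminals: {Start, W, X, Y}.
Reachable from Start after that: {Start, W, X, Y}.
Removed useless symbols: {Z} and every production mentioning them.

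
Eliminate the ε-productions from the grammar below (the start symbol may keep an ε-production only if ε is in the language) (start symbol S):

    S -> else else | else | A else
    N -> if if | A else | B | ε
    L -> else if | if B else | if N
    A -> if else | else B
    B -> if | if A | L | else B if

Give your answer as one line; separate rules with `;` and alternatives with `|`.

The nullable symbols are {N}.
ε ∉ L(G), so no ε-production is kept.
Add the nullable-subset variants: L → if N gives if N | if.

S -> else else | else | A else; N -> if if | A else | B; L -> else if | if B else | if N | if; A -> if else | else B; B -> if | if A | L | else B if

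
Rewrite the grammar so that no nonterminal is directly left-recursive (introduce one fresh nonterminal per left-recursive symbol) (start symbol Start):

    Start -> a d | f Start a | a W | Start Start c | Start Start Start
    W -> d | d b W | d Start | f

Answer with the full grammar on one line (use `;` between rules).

Start -> a d Start1 | f Start a Start1 | a W Start1; W -> d | d b W | d Start | f; Start1 -> Start c Start1 | Start Start Start1 | ε

Directly left-recursive nonterminal: Start.
For Start: α = {Start c, Start Start}, β = {a d, f Start a, a W}. Rewrite as Start → β Start1 and Start1 → α Start1 | ε.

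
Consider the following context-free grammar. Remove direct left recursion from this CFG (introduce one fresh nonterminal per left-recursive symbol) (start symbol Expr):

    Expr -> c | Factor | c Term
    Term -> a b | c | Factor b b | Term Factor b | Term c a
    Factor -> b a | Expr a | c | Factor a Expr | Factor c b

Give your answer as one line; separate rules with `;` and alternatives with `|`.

Expr -> c | Factor | c Term; Term -> a b Term1 | c Term1 | Factor b b Term1; Factor -> b a Factor1 | Expr a Factor1 | c Factor1; Term1 -> Factor b Term1 | c a Term1 | ε; Factor1 -> a Expr Factor1 | c b Factor1 | ε

Term, Factor are directly left-recursive.
For Term: α = {Factor b, c a}, β = {a b, c, Factor b b}. Rewrite as Term → β Term1 and Term1 → α Term1 | ε.
For Factor: α = {a Expr, c b}, β = {b a, Expr a, c}. Rewrite as Factor → β Factor1 and Factor1 → α Factor1 | ε.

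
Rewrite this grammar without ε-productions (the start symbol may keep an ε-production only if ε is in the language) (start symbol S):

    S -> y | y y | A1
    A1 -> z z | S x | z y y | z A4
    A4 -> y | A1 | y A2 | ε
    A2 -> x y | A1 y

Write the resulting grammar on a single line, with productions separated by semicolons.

The nullable symbols are {A4}.
ε ∉ L(G), so no ε-production is kept.
For each production, add variants omitting each subset of nullable occurrences: A1 → z A4 gives z A4 | z.

S -> y | y y | A1; A1 -> z z | S x | z y y | z A4 | z; A4 -> y | A1 | y A2; A2 -> x y | A1 y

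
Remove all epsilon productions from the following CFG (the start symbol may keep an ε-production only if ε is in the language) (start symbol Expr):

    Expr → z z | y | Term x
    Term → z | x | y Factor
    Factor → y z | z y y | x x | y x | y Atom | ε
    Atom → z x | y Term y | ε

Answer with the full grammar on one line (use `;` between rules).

Expr → z z | y | Term x; Term → z | x | y Factor | y; Factor → y z | z y y | x x | y x | y Atom | y; Atom → z x | y Term y

Nullable set = {Atom, Factor}.
ε ∉ L(G), so no ε-production is kept.
For each production, add variants omitting each subset of nullable occurrences: Term → y Factor gives y Factor | y. Factor → y Atom gives y Atom | y.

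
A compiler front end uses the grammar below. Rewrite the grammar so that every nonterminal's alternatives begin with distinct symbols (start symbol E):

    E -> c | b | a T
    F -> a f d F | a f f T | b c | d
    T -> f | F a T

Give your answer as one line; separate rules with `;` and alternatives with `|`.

F has alternatives sharing prefix 'a f': factor to F → a f F' with F' → d F | f T.

E -> c | b | a T; F -> b c | d | a f F'; T -> f | F a T; F' -> d F | f T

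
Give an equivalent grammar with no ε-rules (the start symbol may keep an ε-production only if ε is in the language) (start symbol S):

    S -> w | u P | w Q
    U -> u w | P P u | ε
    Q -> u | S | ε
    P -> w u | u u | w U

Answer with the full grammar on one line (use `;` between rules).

S -> w | u P | w Q; U -> u w | P P u; Q -> u | S; P -> w u | u u | w U | w

The nullable symbols are {Q, U}.
ε ∉ L(G), so no ε-production is kept.
For each production, add variants omitting each subset of nullable occurrences: P → w U gives w U | w.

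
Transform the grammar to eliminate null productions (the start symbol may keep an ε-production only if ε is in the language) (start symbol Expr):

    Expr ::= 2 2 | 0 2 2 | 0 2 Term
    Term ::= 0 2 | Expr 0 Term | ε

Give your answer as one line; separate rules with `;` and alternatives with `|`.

Expr ::= 2 2 | 0 2 2 | 0 2 Term | 0 2; Term ::= 0 2 | Expr 0 Term | Expr 0

Nullable set = {Term}.
ε ∉ L(G), so no ε-production is kept.
Expand every rule over subsets of its nullable positions: Expr → 0 2 Term gives 0 2 Term | 0 2. Term → Expr 0 Term gives Expr 0 Term | Expr 0.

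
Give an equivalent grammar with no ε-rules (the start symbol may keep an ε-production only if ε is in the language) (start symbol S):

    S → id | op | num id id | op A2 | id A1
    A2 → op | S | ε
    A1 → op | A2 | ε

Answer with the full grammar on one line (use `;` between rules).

S → id | op | num id id | op A2 | id A1; A2 → op | S; A1 → op | A2

The nullable symbols are {A1, A2}.
ε ∉ L(G), so no ε-production is kept.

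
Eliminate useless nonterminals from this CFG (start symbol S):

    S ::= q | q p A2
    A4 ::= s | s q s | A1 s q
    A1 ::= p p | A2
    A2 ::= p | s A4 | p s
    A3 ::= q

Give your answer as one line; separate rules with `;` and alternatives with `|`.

S ::= q | q p A2; A4 ::= s | s q s | A1 s q; A1 ::= p p | A2; A2 ::= p | s A4 | p s

Generating nonterminals: {A1, A2, A3, A4, S}.
Reachable from S after that: {A1, A2, A4, S}.
Removed useless symbols: {A3} and every production mentioning them.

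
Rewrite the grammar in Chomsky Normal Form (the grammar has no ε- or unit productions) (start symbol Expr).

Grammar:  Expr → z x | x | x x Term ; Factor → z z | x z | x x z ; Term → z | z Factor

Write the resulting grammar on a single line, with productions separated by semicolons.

Expr → X1 X2 | x | X2 Y1; Factor → X1 X1 | X2 X1 | X2 Y2; Term → z | X1 Factor; X1 → z; X2 → x; Y1 → X2 Term; Y2 → X2 X1

Introduce a nonterminal for each terminal appearing in a rule of length ≥ 2: X1 → z, X2 → x.
Binarize each right-hand side of length ≥ 3 by chaining fresh nonterminals (Y1, Y2, …): affected rules were Expr → X2 X2 Term; Factor → X2 X2 X1.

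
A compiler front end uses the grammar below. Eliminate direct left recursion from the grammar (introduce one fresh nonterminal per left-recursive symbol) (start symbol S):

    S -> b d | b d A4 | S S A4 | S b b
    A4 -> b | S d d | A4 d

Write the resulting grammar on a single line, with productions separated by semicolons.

S -> b d S' | b d A4 S'; A4 -> b A4' | S d d A4'; S' -> S A4 S' | b b S' | ε; A4' -> d A4' | ε

S, A4 are directly left-recursive.
For S: α = {S A4, b b}, β = {b d, b d A4}. Rewrite as S → β S' and S' → α S' | ε.
For A4: α = {d}, β = {b, S d d}. Rewrite as A4 → β A4' and A4' → α A4' | ε.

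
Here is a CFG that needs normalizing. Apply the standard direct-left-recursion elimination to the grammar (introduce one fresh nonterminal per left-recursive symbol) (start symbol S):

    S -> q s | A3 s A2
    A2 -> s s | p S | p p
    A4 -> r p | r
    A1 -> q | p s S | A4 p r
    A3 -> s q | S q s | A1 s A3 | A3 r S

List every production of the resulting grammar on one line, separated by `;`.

S -> q s | A3 s A2; A2 -> s s | p S | p p; A4 -> r p | r; A1 -> q | p s S | A4 p r; A3 -> s q A3' | S q s A3' | A1 s A3 A3'; A3' -> r S A3' | epsilon

Left recursion appears on A3.
For A3: α = {r S}, β = {s q, S q s, A1 s A3}. Rewrite as A3 → β A3' and A3' → α A3' | ε.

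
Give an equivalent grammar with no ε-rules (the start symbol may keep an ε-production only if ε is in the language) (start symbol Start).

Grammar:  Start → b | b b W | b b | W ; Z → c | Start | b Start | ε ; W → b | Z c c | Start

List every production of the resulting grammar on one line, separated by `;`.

The nullable symbols are {Z}.
ε ∉ L(G), so no ε-production is kept.
Expand every rule over subsets of its nullable positions: W → Z c c gives Z c c | c c.

Start → b | b b W | b b | W; Z → c | Start | b Start; W → b | Z c c | c c | Start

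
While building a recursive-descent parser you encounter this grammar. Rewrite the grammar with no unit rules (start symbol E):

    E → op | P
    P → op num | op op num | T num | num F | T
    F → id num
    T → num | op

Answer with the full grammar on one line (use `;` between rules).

Unit pairs: E ⇒* {P, T}; P ⇒* {T}.
For each unit pair (A, B), copy every non-unit production of B to A, then drop all unit productions.

E → op | op num | op op num | T num | num F | num; P → op num | op op num | T num | num F | num | op; F → id num; T → num | op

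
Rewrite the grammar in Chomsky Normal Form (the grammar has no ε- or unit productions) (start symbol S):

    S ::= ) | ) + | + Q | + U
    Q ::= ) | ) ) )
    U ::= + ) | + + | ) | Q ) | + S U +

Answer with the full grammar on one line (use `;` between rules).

Introduce a nonterminal for each terminal appearing in a rule of length ≥ 2: X1 → ), X2 → +.
Binarize each right-hand side of length ≥ 3 by chaining fresh nonterminals (Y1, Y2, …): affected rules were Q → X1 X1 X1; U → X2 S U X2.

S ::= ) | X1 X2 | X2 Q | X2 U; Q ::= ) | X1 Y1; U ::= X2 X1 | X2 X2 | ) | Q X1 | X2 Y2; X1 ::= ); X2 ::= +; Y1 ::= X1 X1; Y2 ::= S Y3; Y3 ::= U X2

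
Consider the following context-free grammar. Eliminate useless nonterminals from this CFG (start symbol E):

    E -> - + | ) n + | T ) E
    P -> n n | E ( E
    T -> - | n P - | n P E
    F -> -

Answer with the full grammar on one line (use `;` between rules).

Generating nonterminals: {E, F, P, T}.
Reachable from E after that: {E, P, T}.
Removed useless symbols: {F} and every production mentioning them.

E -> - + | ) n + | T ) E; P -> n n | E ( E; T -> - | n P - | n P E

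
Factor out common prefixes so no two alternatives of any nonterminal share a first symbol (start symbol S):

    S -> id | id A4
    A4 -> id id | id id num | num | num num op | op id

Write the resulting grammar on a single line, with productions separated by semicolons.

S has alternatives sharing prefix 'id': factor to S → id S' with S' → ε | A4.
A4 has alternatives sharing prefix 'id id': factor to A4 → id id A4' with A4' → ε | num.
A4 has alternatives sharing prefix 'num': factor to A4 → num A4'' with A4'' → ε | num op.

S -> id S'; A4 -> op id | id id A4' | num A4''; S' -> eps | A4; A4' -> eps | num; A4'' -> eps | num op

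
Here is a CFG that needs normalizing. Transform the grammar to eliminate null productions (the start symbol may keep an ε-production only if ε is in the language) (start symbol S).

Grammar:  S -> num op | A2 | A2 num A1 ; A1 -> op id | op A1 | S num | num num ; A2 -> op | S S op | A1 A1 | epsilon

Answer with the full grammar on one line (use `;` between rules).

The nullable symbols are {A2, S}.
ε ∈ L(G) since S is nullable, so keep S → ε.
Add the nullable-subset variants: S → A2 num A1 gives A2 num A1 | num A1. A1 → S num gives S num | num. A2 → S S op gives S S op | S op.

S -> num op | A2 | A2 num A1 | num A1 | ε; A1 -> op id | op A1 | S num | num | num num; A2 -> op | S S op | S op | A1 A1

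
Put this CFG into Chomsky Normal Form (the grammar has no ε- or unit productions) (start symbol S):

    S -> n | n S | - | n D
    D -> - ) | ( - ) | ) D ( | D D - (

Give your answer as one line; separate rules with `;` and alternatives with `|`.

Introduce a nonterminal for each terminal appearing in a rule of length ≥ 2: X1 → n, X2 → -, X3 → ), X4 → (.
Binarize each right-hand side of length ≥ 3 by chaining fresh nonterminals (Y1, Y2, …): affected rules were D → X4 X2 X3; D → X3 D X4; D → D D X2 X4.

S -> n | X1 S | - | X1 D; D -> X2 X3 | X4 Y1 | X3 Y2 | D Y3; X1 -> n; X2 -> -; X3 -> ); X4 -> (; Y1 -> X2 X3; Y2 -> D X4; Y3 -> D Y4; Y4 -> X2 X4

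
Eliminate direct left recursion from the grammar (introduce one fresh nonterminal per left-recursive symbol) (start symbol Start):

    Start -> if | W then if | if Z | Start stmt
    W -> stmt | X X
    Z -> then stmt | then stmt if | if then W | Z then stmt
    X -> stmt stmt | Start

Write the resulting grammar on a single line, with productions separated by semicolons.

Start -> if Start1 | W then if Start1 | if Z Start1; W -> stmt | X X; Z -> then stmt Z1 | then stmt if Z1 | if then W Z1; X -> stmt stmt | Start; Start1 -> stmt Start1 | ε; Z1 -> then stmt Z1 | ε

Start, Z are directly left-recursive.
For Start: α = {stmt}, β = {if, W then if, if Z}. Rewrite as Start → β Start1 and Start1 → α Start1 | ε.
For Z: α = {then stmt}, β = {then stmt, then stmt if, if then W}. Rewrite as Z → β Z1 and Z1 → α Z1 | ε.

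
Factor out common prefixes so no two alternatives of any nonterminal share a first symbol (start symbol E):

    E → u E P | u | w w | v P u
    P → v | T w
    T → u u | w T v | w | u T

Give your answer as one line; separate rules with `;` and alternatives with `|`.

E has alternatives sharing prefix 'u': factor to E → u E' with E' → E P | ε.
T has alternatives sharing prefix 'u': factor to T → u T' with T' → u | T.
T has alternatives sharing prefix 'w': factor to T → w T'' with T'' → T v | ε.

E → w w | v P u | u E'; P → v | T w; T → u T' | w T''; E' → E P | ε; T' → u | T; T'' → T v | ε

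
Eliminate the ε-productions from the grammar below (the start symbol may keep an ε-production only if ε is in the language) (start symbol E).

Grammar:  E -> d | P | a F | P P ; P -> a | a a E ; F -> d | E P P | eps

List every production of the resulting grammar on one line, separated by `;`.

Nullable nonterminals: {F}.
ε ∉ L(G), so no ε-production is kept.
Expand every rule over subsets of its nullable positions: E → a F gives a F | a.

E -> d | P | a F | a | P P; P -> a | a a E; F -> d | E P P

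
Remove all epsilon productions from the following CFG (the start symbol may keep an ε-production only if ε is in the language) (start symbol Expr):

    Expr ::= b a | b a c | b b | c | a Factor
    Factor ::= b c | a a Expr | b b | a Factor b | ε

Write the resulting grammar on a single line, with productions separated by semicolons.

Expr ::= b a | b a c | b b | c | a Factor | a; Factor ::= b c | a a Expr | b b | a Factor b | a b

The nullable symbols are {Factor}.
ε ∉ L(G), so no ε-production is kept.
For each production, add variants omitting each subset of nullable occurrences: Expr → a Factor gives a Factor | a. Factor → a Factor b gives a Factor b | a b.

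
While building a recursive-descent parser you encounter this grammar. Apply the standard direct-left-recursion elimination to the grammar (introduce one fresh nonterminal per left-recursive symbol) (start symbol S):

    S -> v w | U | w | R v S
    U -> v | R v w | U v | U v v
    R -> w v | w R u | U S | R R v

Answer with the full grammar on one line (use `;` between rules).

S -> v w | U | w | R v S; U -> v U' | R v w U'; R -> w v R' | w R u R' | U S R'; U' -> v U' | v v U' | eps; R' -> R v R' | eps

U, R are directly left-recursive.
For U: α = {v, v v}, β = {v, R v w}. Rewrite as U → β U' and U' → α U' | ε.
For R: α = {R v}, β = {w v, w R u, U S}. Rewrite as R → β R' and R' → α R' | ε.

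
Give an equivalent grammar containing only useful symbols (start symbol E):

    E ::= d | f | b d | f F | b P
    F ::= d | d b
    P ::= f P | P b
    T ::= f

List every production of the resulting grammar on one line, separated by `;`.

E ::= d | f | b d | f F; F ::= d | d b

Generating nonterminals: {E, F, T}.
Reachable from E after that: {E, F}.
Removed useless symbols: {P, T} and every production mentioning them.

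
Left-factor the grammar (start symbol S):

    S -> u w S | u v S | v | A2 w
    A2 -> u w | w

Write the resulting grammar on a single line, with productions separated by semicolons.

S has alternatives sharing prefix 'u': factor to S → u S' with S' → w S | v S.

S -> v | A2 w | u S'; A2 -> u w | w; S' -> w S | v S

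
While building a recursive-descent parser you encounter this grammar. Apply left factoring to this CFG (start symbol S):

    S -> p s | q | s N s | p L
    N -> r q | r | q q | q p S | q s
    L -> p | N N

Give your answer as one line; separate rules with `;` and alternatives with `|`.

S has alternatives sharing prefix 'p': factor to S → p S' with S' → s | L.
N has alternatives sharing prefix 'q': factor to N → q N' with N' → q | p S | s.
N has alternatives sharing prefix 'r': factor to N → r N'' with N'' → q | ε.

S -> q | s N s | p S'; N -> q N' | r N''; L -> p | N N; S' -> s | L; N' -> q | p S | s; N'' -> q | ε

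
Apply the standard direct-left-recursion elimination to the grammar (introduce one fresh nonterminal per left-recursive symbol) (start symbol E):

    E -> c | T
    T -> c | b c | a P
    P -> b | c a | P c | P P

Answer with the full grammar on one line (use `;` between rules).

Left recursion appears on P.
For P: α = {c, P}, β = {b, c a}. Rewrite as P → β P' and P' → α P' | ε.

E -> c | T; T -> c | b c | a P; P -> b P' | c a P'; P' -> c P' | P P' | epsilon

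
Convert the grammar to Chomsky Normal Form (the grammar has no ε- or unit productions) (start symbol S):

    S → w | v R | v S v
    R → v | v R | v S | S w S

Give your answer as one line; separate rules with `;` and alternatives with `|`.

S → w | X1 R | X1 Y1; R → v | X1 R | X1 S | S Y2; X1 → v; X2 → w; Y1 → S X1; Y2 → X2 S

Introduce a nonterminal for each terminal appearing in a rule of length ≥ 2: X1 → v, X2 → w.
Binarize each right-hand side of length ≥ 3 by chaining fresh nonterminals (Y1, Y2, …): affected rules were S → X1 S X1; R → S X2 S.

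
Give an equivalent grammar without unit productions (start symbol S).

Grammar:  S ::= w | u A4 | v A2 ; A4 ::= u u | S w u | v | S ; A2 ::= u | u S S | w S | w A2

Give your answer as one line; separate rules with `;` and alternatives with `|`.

S ::= w | u A4 | v A2; A4 ::= u u | S w u | v | w | u A4 | v A2; A2 ::= u | u S S | w S | w A2

Unit pairs: A4 ⇒* {S}.
For each unit pair (A, B), copy every non-unit production of B to A, then drop all unit productions.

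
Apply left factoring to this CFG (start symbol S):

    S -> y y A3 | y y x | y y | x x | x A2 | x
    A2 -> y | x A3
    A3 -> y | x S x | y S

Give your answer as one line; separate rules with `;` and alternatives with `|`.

S has alternatives sharing prefix 'y y': factor to S → y y S' with S' → A3 | x | ε.
S has alternatives sharing prefix 'x': factor to S → x S'' with S'' → x | A2 | ε.
A3 has alternatives sharing prefix 'y': factor to A3 → y A3' with A3' → ε | S.

S -> y y S' | x S''; A2 -> y | x A3; A3 -> x S x | y A3'; S' -> A3 | x | ε; S'' -> x | A2 | ε; A3' -> ε | S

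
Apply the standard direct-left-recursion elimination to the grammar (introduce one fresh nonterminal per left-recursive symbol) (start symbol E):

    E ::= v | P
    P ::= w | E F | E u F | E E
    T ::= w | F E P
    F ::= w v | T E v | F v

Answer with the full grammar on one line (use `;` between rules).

E ::= v | P; P ::= w | E F | E u F | E E; T ::= w | F E P; F ::= w v F' | T E v F'; F' ::= v F' | ε

Directly left-recursive nonterminal: F.
For F: α = {v}, β = {w v, T E v}. Rewrite as F → β F' and F' → α F' | ε.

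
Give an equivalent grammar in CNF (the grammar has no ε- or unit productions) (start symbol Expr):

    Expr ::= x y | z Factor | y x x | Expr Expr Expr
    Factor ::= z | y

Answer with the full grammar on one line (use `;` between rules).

Introduce a nonterminal for each terminal appearing in a rule of length ≥ 2: X1 → x, X2 → y, X3 → z.
Binarize each right-hand side of length ≥ 3 by chaining fresh nonterminals (Y1, Y2, …): affected rules were Expr → X2 X1 X1; Expr → Expr Expr Expr.

Expr ::= X1 X2 | X3 Factor | X2 Y1 | Expr Y2; Factor ::= z | y; X1 ::= x; X2 ::= y; X3 ::= z; Y1 ::= X1 X1; Y2 ::= Expr Expr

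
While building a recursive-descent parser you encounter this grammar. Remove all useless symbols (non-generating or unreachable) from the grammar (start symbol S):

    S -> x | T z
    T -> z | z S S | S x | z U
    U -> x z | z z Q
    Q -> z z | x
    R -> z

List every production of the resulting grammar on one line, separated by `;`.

Generating nonterminals: {Q, R, S, T, U}.
Reachable from S after that: {Q, S, T, U}.
Removed useless symbols: {R} and every production mentioning them.

S -> x | T z; T -> z | z S S | S x | z U; U -> x z | z z Q; Q -> z z | x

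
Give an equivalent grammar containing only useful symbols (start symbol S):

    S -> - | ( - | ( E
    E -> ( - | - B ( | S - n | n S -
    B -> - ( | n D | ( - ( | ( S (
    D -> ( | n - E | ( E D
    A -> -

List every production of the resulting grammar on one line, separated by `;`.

Generating nonterminals: {A, B, D, E, S}.
Reachable from S after that: {B, D, E, S}.
Removed useless symbols: {A} and every production mentioning them.

S -> - | ( - | ( E; E -> ( - | - B ( | S - n | n S -; B -> - ( | n D | ( - ( | ( S (; D -> ( | n - E | ( E D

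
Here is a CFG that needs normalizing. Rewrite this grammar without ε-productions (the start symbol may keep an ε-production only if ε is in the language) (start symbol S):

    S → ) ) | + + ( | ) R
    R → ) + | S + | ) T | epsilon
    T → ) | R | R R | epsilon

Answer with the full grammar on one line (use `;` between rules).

The nullable symbols are {R, T}.
ε ∉ L(G), so no ε-production is kept.
For each production, add variants omitting each subset of nullable occurrences: S → ) R gives ) R | ). R → ) T gives ) T | ).

S → ) ) | + + ( | ) R | ); R → ) + | S + | ) T | ); T → ) | R | R R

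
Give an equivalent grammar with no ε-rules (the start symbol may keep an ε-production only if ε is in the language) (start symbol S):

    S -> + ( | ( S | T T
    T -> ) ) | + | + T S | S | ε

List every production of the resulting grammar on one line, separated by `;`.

S -> + ( | ( S | ( | T T | T | ε; T -> ) ) | + | + T S | + T | + S | S

The nullable symbols are {S, T}.
ε ∈ L(G) since S is nullable, so keep S → ε.
Expand every rule over subsets of its nullable positions: S → ( S gives ( S | (. S → T T gives T T | T. T → + T S gives + T S | + T | + S.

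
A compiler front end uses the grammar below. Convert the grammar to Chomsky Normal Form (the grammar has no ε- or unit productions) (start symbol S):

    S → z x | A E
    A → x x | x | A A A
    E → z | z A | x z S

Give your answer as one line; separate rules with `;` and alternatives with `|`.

S → X1 X2 | A E; A → X2 X2 | x | A Y1; E → z | X1 A | X2 Y2; X1 → z; X2 → x; Y1 → A A; Y2 → X1 S

Introduce a nonterminal for each terminal appearing in a rule of length ≥ 2: X1 → z, X2 → x.
Binarize each right-hand side of length ≥ 3 by chaining fresh nonterminals (Y1, Y2, …): affected rules were A → A A A; E → X2 X1 S.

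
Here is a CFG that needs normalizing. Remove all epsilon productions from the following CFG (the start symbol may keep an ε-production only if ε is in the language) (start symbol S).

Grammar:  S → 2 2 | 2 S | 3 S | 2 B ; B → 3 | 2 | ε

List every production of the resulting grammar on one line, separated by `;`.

Nullable nonterminals: {B}.
ε ∉ L(G), so no ε-production is kept.
For each production, add variants omitting each subset of nullable occurrences: S → 2 B gives 2 B | 2.

S → 2 2 | 2 S | 3 S | 2 B | 2; B → 3 | 2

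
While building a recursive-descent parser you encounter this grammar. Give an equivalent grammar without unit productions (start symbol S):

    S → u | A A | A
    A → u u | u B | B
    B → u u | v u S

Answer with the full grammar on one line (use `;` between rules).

Unit pairs: A ⇒* {B}; S ⇒* {A, B}.
For each unit pair (A, B), copy every non-unit production of B to A, then drop all unit productions.

S → u u | v u S | u | A A | u B; A → u u | v u S | u B; B → u u | v u S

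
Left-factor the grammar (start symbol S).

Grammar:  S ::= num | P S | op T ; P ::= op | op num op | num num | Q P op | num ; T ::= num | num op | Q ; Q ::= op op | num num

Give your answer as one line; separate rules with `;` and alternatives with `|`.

P has alternatives sharing prefix 'op': factor to P → op P' with P' → ε | num op.
P has alternatives sharing prefix 'num': factor to P → num P'' with P'' → num | ε.
T has alternatives sharing prefix 'num': factor to T → num T' with T' → ε | op.

S ::= num | P S | op T; P ::= Q P op | op P' | num P''; T ::= Q | num T'; Q ::= op op | num num; P' ::= ε | num op; P'' ::= num | ε; T' ::= ε | op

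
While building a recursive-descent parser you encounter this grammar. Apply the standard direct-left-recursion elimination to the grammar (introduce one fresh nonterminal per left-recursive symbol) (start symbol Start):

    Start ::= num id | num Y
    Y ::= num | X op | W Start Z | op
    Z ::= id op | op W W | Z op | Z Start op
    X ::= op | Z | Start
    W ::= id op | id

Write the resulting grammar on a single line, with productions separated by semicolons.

Start ::= num id | num Y; Y ::= num | X op | W Start Z | op; Z ::= id op Z1 | op W W Z1; X ::= op | Z | Start; W ::= id op | id; Z1 ::= op Z1 | Start op Z1 | ε

Z is directly left-recursive.
For Z: α = {op, Start op}, β = {id op, op W W}. Rewrite as Z → β Z1 and Z1 → α Z1 | ε.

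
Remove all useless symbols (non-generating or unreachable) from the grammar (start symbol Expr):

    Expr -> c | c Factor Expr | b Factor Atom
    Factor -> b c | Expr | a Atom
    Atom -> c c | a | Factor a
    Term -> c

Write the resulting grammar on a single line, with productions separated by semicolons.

Generating nonterminals: {Atom, Expr, Factor, Term}.
Reachable from Expr after that: {Atom, Expr, Factor}.
Removed useless symbols: {Term} and every production mentioning them.

Expr -> c | c Factor Expr | b Factor Atom; Factor -> b c | Expr | a Atom; Atom -> c c | a | Factor a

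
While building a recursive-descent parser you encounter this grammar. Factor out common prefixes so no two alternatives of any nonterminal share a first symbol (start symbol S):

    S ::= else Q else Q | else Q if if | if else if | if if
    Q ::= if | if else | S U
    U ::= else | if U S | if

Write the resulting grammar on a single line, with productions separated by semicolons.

S ::= else Q S' | if S''; Q ::= S U | if Q'; U ::= else | if U'; S' ::= else Q | if if; S'' ::= else if | if; Q' ::= epsilon | else; U' ::= U S | epsilon

S has alternatives sharing prefix 'else Q': factor to S → else Q S' with S' → else Q | if if.
S has alternatives sharing prefix 'if': factor to S → if S'' with S'' → else if | if.
Q has alternatives sharing prefix 'if': factor to Q → if Q' with Q' → ε | else.
U has alternatives sharing prefix 'if': factor to U → if U' with U' → U S | ε.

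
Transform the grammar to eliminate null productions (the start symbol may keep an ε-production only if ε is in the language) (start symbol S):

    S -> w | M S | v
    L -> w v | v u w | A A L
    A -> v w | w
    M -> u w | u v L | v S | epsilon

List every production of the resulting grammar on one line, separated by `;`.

S -> w | M S | v; L -> w v | v u w | A A L; A -> v w | w; M -> u w | u v L | v S

Nullable set = {M}.
ε ∉ L(G), so no ε-production is kept.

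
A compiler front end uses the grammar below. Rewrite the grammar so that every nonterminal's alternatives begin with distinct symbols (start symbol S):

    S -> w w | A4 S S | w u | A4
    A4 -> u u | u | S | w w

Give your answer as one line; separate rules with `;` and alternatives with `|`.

S has alternatives sharing prefix 'w': factor to S → w S' with S' → w | u.
S has alternatives sharing prefix 'A4': factor to S → A4 S'' with S'' → S S | ε.
A4 has alternatives sharing prefix 'u': factor to A4 → u A4' with A4' → u | ε.

S -> w S' | A4 S''; A4 -> S | w w | u A4'; S' -> w | u; S'' -> S S | ε; A4' -> u | ε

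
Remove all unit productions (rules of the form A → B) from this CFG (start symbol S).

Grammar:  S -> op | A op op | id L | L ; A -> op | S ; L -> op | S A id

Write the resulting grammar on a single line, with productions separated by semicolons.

S -> op | S A id | A op op | id L; A -> op | S A id | A op op | id L; L -> op | S A id

Unit pairs: A ⇒* {L, S}; S ⇒* {L}.
Replace each nonterminal's rules with the union of the non-unit rules of every nonterminal it unit-derives.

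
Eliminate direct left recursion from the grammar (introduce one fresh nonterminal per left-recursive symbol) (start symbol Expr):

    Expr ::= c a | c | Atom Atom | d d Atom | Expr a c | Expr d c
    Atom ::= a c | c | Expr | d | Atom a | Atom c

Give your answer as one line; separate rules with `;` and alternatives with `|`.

Expr ::= c a Expr1 | c Expr1 | Atom Atom Expr1 | d d Atom Expr1; Atom ::= a c Atom1 | c Atom1 | Expr Atom1 | d Atom1; Expr1 ::= a c Expr1 | d c Expr1 | epsilon; Atom1 ::= a Atom1 | c Atom1 | epsilon

Directly left-recursive nonterminals: Expr, Atom.
For Expr: α = {a c, d c}, β = {c a, c, Atom Atom, d d Atom}. Rewrite as Expr → β Expr1 and Expr1 → α Expr1 | ε.
For Atom: α = {a, c}, β = {a c, c, Expr, d}. Rewrite as Atom → β Atom1 and Atom1 → α Atom1 | ε.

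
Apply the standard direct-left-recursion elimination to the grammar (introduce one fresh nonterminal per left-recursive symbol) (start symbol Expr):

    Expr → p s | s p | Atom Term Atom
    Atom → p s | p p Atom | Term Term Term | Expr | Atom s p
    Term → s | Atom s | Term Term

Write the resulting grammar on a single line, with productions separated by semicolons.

Left recursion appears on Atom, Term.
For Atom: α = {s p}, β = {p s, p p Atom, Term Term Term, Expr}. Rewrite as Atom → β Atom1 and Atom1 → α Atom1 | ε.
For Term: α = {Term}, β = {s, Atom s}. Rewrite as Term → β Term1 and Term1 → α Term1 | ε.

Expr → p s | s p | Atom Term Atom; Atom → p s Atom1 | p p Atom Atom1 | Term Term Term Atom1 | Expr Atom1; Term → s Term1 | Atom s Term1; Atom1 → s p Atom1 | ε; Term1 → Term Term1 | ε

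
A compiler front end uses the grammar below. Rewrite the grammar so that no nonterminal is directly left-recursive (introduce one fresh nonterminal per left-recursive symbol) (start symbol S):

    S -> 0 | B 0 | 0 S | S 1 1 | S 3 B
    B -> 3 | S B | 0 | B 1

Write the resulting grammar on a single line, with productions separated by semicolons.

S -> 0 S' | B 0 S' | 0 S S'; B -> 3 B' | S B B' | 0 B'; S' -> 1 1 S' | 3 B S' | ε; B' -> 1 B' | ε

Left recursion appears on S, B.
For S: α = {1 1, 3 B}, β = {0, B 0, 0 S}. Rewrite as S → β S' and S' → α S' | ε.
For B: α = {1}, β = {3, S B, 0}. Rewrite as B → β B' and B' → α B' | ε.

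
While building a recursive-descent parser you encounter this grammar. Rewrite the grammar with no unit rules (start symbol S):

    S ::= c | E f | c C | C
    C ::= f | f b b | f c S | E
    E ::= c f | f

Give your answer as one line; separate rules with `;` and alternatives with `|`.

S ::= c f | f | f b b | f c S | c | E f | c C; C ::= c f | f | f b b | f c S; E ::= c f | f

Unit pairs: C ⇒* {E}; S ⇒* {C, E}.
For every A with A ⇒* B via unit rules, add B's non-unit alternatives to A; then delete every rule of the form X → Y.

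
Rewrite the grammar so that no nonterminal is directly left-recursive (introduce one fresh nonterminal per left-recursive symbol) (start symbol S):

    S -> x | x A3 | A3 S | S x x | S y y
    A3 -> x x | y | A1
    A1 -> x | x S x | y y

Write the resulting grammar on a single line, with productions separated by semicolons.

S -> x S' | x A3 S' | A3 S S'; A3 -> x x | y | A1; A1 -> x | x S x | y y; S' -> x x S' | y y S' | ε

S is directly left-recursive.
For S: α = {x x, y y}, β = {x, x A3, A3 S}. Rewrite as S → β S' and S' → α S' | ε.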